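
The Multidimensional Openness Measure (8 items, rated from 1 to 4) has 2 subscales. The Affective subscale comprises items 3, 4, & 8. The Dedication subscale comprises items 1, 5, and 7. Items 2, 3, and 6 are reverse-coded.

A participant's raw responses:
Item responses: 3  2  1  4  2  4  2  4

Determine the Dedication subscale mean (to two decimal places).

2.33

Dedication items: 1, 5, 7.
  item 1: 3
  item 5: 2
  item 7: 2
Sum = 3 + 2 + 2 = 7
Mean = 7 / 3 = 2.33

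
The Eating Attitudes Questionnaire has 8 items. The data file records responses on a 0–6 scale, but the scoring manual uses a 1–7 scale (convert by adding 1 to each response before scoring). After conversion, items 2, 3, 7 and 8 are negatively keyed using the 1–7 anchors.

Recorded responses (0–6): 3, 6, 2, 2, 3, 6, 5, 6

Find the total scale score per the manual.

27

Convert to 1–7: 4, 7, 3, 3, 4, 7, 6, 7
Reverse-coded (reverse-coded value = 8 − response):
  item 2: 8 − 7 = 1
  item 3: 8 − 3 = 5
  item 7: 8 − 6 = 2
  item 8: 8 − 7 = 1
Scored: 4, 1, 5, 3, 4, 7, 2, 1
Total = 27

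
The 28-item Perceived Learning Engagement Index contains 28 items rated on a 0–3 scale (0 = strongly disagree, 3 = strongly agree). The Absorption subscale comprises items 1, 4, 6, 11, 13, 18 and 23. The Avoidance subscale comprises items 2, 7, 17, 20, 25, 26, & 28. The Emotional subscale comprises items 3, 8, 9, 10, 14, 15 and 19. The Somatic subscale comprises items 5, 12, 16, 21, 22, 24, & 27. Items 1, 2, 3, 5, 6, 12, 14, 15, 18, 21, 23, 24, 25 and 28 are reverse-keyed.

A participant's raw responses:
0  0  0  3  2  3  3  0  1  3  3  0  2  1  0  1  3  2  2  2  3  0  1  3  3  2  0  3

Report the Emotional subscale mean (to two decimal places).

Emotional items: 3, 8, 9, 10, 14, 15, 19.
Of these, items 3, 14 and 15 are reverse-keyed; reversed = (0+3) − raw = 3 − raw.
  item 3: 3 − 0 = 3
  item 8: 0
  item 9: 1
  item 10: 3
  item 14: 3 − 1 = 2
  item 15: 3 − 0 = 3
  item 19: 2
Sum = 3 + 0 + 1 + 3 + 2 + 3 + 2 = 14
Mean = 14 / 7 = 2.00

2.00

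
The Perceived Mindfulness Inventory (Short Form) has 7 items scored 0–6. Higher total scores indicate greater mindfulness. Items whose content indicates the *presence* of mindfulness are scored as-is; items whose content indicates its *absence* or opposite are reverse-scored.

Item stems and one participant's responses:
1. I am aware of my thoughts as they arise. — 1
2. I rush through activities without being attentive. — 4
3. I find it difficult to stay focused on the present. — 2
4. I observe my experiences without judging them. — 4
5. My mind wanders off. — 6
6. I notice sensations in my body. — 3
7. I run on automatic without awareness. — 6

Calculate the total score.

Items 2, 3, 5, 7 describe the absence/opposite of mindfulness → reverse-score.
on a 0–6 scale, reversed = 6 − raw.
  item 1: 1
  item 2: 6 − 4 = 2
  item 3: 6 − 2 = 4
  item 4: 4
  item 5: 6 − 6 = 0
  item 6: 3
  item 7: 6 − 6 = 0
Total = 1 + 2 + 4 + 4 + 0 + 3 + 0 = 14

14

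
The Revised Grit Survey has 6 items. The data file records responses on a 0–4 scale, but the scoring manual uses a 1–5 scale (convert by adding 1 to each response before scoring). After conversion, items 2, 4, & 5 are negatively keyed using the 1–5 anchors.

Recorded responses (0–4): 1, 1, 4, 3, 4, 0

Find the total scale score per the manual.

Convert to 1–5: 2, 2, 5, 4, 5, 1
Reverse-coded (reversed = (1+5) − raw = 6 − raw):
  item 2: 6 − 2 = 4
  item 4: 6 − 4 = 2
  item 5: 6 − 5 = 1
Scored: 2, 4, 5, 2, 1, 1
Total = 15

15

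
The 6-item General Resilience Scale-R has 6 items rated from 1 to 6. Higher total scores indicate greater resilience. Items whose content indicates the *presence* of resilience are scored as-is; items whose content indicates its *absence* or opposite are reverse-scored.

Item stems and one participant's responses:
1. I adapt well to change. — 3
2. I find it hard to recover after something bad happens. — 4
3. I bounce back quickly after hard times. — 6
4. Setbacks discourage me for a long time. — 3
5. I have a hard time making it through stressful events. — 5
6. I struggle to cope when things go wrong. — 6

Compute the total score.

19

Items 2, 4, 5, 6 describe the absence/opposite of resilience → reverse-score.
on a 1–6 scale, reversed = 7 − raw.
  item 1: 3
  item 2: 7 − 4 = 3
  item 3: 6
  item 4: 7 − 3 = 4
  item 5: 7 − 5 = 2
  item 6: 7 − 6 = 1
Total = 3 + 3 + 6 + 4 + 2 + 1 = 19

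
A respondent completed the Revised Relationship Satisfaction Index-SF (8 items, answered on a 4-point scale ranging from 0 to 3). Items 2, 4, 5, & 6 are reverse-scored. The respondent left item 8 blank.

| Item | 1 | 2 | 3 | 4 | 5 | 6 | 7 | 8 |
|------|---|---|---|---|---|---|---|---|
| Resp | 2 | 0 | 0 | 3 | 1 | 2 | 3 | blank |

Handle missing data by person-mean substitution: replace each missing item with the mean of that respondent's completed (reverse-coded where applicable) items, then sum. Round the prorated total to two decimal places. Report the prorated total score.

12.57

Reverse-coded (reverse-coded value = 3 − response):
  item 2: 3 − 0 = 3
  item 4: 3 − 3 = 0
  item 5: 3 − 1 = 2
  item 6: 3 − 2 = 1
Completed scored items (7 of 8): 2, 3, 0, 0, 2, 1, 3; sum = 11.
Person mean = 11 / 7 ≈ 1.5714
Prorated total = (11 / 7) × 8 = 12.57 (to 2 dp)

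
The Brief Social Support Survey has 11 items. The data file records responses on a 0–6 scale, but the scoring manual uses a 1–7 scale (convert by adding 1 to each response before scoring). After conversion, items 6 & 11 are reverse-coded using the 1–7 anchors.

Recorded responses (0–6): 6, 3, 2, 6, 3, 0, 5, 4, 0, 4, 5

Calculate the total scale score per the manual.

51

Convert to 1–7: 7, 4, 3, 7, 4, 1, 6, 5, 1, 5, 6
Reverse-coded (reverse-coded value = 8 − response):
  item 6: 8 − 1 = 7
  item 11: 8 − 6 = 2
Scored: 7, 4, 3, 7, 4, 7, 6, 5, 1, 5, 2
Total = 51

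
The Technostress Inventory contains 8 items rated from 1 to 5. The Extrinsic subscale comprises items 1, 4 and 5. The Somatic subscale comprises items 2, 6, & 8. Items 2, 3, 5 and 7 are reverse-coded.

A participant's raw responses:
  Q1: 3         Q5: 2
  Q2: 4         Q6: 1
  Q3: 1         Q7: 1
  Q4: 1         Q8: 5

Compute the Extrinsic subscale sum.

8

Extrinsic items: 1, 4, 5.
Of these, item 5 is reverse-coded; on a 1–5 scale, reversed = 6 − raw.
  item 1: 3
  item 4: 1
  item 5: 6 − 2 = 4
Sum = 3 + 1 + 4 = 8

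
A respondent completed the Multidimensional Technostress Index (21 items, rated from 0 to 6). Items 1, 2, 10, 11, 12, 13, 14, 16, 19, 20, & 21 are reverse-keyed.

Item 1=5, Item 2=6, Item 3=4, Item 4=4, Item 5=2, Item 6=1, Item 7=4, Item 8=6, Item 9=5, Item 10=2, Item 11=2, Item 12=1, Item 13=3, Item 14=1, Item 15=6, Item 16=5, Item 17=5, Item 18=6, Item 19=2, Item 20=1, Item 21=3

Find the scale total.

78

Raw sum = 74. Reverse-keyed items: 1, 2, 10, 11, 12, 13, 14, 16, 19, 20, 21; their raw sum = 31.
Each reversal replaces raw with 6 − raw, changing the total by 6 − 2·raw per item.
Total = 74 + 11·6 − 2·31 = 74 + 66 − 62 = 78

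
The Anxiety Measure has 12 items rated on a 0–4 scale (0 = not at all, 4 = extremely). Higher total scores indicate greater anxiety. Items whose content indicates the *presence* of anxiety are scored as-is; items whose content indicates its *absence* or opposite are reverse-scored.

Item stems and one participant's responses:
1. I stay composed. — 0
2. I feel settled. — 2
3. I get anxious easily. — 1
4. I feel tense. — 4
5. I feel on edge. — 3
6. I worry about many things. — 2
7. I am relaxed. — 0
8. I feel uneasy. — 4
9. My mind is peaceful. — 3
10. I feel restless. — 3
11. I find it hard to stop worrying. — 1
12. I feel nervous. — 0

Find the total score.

29

Items 1, 2, 7, 9 describe the absence/opposite of anxiety → reverse-score.
on a 0–4 scale, reversed = 4 − raw.
  item 1: 4 − 0 = 4
  item 2: 4 − 2 = 2
  item 3: 1
  item 4: 4
  item 5: 3
  item 6: 2
  item 7: 4 − 0 = 4
  item 8: 4
  item 9: 4 − 3 = 1
  item 10: 3
  item 11: 1
  item 12: 0
Total = 4 + 2 + 1 + 4 + 3 + 2 + 4 + 4 + 1 + 3 + 1 + 0 = 29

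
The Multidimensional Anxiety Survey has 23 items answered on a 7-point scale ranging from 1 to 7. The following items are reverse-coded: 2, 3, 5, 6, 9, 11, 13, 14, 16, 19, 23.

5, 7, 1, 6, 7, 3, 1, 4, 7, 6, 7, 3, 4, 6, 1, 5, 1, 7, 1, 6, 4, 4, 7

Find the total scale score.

81

Reverse-coded items (on a 1–7 scale, reversed = 8 − raw):
  item 2: 8 − 7 = 1
  item 3: 8 − 1 = 7
  item 5: 8 − 7 = 1
  item 6: 8 − 3 = 5
  item 9: 8 − 7 = 1
  item 11: 8 − 7 = 1
  item 13: 8 − 4 = 4
  item 14: 8 − 6 = 2
  item 16: 8 − 5 = 3
  item 19: 8 − 1 = 7
  item 23: 8 − 7 = 1
Scored responses: 5, 1, 7, 6, 1, 5, 1, 4, 1, 6, 1, 3, 4, 2, 1, 3, 1, 7, 7, 6, 4, 4, 1
Total = 5 + 1 + 7 + 6 + 1 + 5 + 1 + 4 + 1 + 6 + 1 + 3 + 4 + 2 + 1 + 3 + 1 + 7 + 7 + 6 + 4 + 4 + 1 = 81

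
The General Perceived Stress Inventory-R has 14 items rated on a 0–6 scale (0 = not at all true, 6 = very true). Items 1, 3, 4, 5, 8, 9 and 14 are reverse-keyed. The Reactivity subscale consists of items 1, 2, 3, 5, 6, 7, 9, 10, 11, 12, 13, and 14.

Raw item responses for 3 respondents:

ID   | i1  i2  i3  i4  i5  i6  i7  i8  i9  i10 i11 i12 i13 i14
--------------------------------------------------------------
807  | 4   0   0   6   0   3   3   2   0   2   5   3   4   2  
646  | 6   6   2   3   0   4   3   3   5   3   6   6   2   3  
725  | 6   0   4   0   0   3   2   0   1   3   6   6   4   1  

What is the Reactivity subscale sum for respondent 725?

Respondent 725 raw: 6, 0, 4, 0, 0, 3, 2, 0, 1, 3, 6, 6, 4, 1.
Reactivity items: 1, 2, 3, 5, 6, 7, 9, 10, 11, 12, 13, 14.
Reverse-coded (reverse-coded value = 6 − response):
  item 1: 6 − 6 = 0
  item 2: 0
  item 3: 6 − 4 = 2
  item 5: 6 − 0 = 6
  item 6: 3
  item 7: 2
  item 9: 6 − 1 = 5
  item 10: 3
  item 11: 6
  item 12: 6
  item 13: 4
  item 14: 6 − 1 = 5
Sum = 0 + 0 + 2 + 6 + 3 + 2 + 5 + 3 + 6 + 6 + 4 + 5 = 42

42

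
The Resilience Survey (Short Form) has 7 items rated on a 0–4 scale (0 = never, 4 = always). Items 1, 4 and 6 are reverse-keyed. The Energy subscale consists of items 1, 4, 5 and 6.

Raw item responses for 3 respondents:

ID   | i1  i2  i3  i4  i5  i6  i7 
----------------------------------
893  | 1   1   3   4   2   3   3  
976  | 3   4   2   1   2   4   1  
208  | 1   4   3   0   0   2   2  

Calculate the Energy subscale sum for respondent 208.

Respondent 208 raw: 1, 4, 3, 0, 0, 2, 2.
Energy items: 1, 4, 5, 6.
Reverse-coded (reverse-coded value = 4 − response):
  item 1: 4 − 1 = 3
  item 4: 4 − 0 = 4
  item 5: 0
  item 6: 4 − 2 = 2
Sum = 3 + 4 + 0 + 2 = 9

9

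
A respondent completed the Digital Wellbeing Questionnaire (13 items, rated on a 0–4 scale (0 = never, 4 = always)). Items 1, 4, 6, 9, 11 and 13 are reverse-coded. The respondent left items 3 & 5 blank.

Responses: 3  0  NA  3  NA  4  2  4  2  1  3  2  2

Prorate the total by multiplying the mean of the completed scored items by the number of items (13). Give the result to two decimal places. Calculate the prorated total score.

18.91

Reverse-coded (reversed = (0+4) − raw = 4 − raw):
  item 1: 4 − 3 = 1
  item 4: 4 − 3 = 1
  item 6: 4 − 4 = 0
  item 9: 4 − 2 = 2
  item 11: 4 − 3 = 1
  item 13: 4 − 2 = 2
Completed scored items (11 of 13): 1, 0, 1, 0, 2, 4, 2, 1, 1, 2, 2; sum = 16.
Person mean = 16 / 11 ≈ 1.4545
Prorated total = (16 / 11) × 13 = 18.91 (to 2 dp)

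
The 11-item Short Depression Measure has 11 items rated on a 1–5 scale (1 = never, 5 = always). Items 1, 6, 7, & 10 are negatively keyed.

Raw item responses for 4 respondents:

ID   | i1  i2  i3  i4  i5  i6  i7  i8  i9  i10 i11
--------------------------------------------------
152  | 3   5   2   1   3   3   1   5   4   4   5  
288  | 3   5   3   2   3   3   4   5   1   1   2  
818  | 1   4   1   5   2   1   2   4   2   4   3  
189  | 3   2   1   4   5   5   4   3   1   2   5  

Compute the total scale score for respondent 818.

Respondent 818 raw: 1, 4, 1, 5, 2, 1, 2, 4, 2, 4, 3.
Reverse-coded (reverse-coded value = 6 − response):
  item 1: 6 − 1 = 5
  item 2: 4
  item 3: 1
  item 4: 5
  item 5: 2
  item 6: 6 − 1 = 5
  item 7: 6 − 2 = 4
  item 8: 4
  item 9: 2
  item 10: 6 − 4 = 2
  item 11: 3
Sum = 5 + 4 + 1 + 5 + 2 + 5 + 4 + 4 + 2 + 2 + 3 = 37

37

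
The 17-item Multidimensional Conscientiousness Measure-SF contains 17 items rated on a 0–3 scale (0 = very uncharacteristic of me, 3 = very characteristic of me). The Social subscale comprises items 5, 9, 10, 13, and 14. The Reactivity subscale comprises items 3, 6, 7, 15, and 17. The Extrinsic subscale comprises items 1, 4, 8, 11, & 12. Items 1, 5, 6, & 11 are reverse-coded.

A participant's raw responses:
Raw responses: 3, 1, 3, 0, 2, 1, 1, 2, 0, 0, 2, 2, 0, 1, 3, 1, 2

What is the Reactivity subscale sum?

11

Reactivity items: 3, 6, 7, 15, 17.
Of these, item 6 is reverse-coded; reversed = (0+3) − raw = 3 − raw.
  item 3: 3
  item 6: 3 − 1 = 2
  item 7: 1
  item 15: 3
  item 17: 2
Sum = 3 + 2 + 1 + 3 + 2 = 11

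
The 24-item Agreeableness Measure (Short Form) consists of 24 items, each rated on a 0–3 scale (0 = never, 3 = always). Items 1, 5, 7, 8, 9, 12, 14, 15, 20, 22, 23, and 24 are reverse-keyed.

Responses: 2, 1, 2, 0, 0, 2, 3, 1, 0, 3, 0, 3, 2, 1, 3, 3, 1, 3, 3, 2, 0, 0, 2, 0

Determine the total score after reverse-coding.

Apply reverse scoring (reversed = (0+3) − raw = 3 − raw):
  item 1: 3 − 2 = 1
  item 5: 3 − 0 = 3
  item 7: 3 − 3 = 0
  item 8: 3 − 1 = 2
  item 9: 3 − 0 = 3
  item 12: 3 − 3 = 0
  item 14: 3 − 1 = 2
  item 15: 3 − 3 = 0
  item 20: 3 − 2 = 1
  item 22: 3 − 0 = 3
  item 23: 3 − 2 = 1
  item 24: 3 − 0 = 3
Scored responses: 1, 1, 2, 0, 3, 2, 0, 2, 3, 3, 0, 0, 2, 2, 0, 3, 1, 3, 3, 1, 0, 3, 1, 3
Total = 1 + 1 + 2 + 0 + 3 + 2 + 0 + 2 + 3 + 3 + 0 + 0 + 2 + 2 + 0 + 3 + 1 + 3 + 3 + 1 + 0 + 3 + 1 + 3 = 39

39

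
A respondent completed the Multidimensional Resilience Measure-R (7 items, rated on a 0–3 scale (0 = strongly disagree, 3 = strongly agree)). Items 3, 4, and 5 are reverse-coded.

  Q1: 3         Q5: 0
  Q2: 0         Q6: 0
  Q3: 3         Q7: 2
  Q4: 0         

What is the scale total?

11

Reverse-coded items use 3 − raw:
  item 3: 3 − 3 = 0
  item 4: 3 − 0 = 3
  item 5: 3 − 0 = 3
After reverse-coding: 3, 0, 0, 3, 3, 0, 2
Total = 3 + 0 + 0 + 3 + 3 + 0 + 2 = 11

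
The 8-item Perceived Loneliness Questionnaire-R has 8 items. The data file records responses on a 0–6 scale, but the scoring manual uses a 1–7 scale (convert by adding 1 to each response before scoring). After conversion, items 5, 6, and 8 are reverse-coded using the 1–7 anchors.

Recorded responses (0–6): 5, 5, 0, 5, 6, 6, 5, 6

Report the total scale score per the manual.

Convert to 1–7: 6, 6, 1, 6, 7, 7, 6, 7
Reverse-coded (reversed = (1+7) − raw = 8 − raw):
  item 5: 8 − 7 = 1
  item 6: 8 − 7 = 1
  item 8: 8 − 7 = 1
Scored: 6, 6, 1, 6, 1, 1, 6, 1
Total = 28

28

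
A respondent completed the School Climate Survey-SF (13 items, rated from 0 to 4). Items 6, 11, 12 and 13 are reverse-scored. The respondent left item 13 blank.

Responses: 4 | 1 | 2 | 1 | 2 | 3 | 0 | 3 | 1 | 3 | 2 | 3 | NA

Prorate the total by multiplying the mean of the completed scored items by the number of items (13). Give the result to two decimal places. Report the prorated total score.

22.75

Reverse-coded (reversed = (0+4) − raw = 4 − raw):
  item 6: 4 − 3 = 1
  item 11: 4 − 2 = 2
  item 12: 4 − 3 = 1
Completed scored items (12 of 13): 4, 1, 2, 1, 2, 1, 0, 3, 1, 3, 2, 1; sum = 21.
Person mean = 21 / 12 ≈ 1.7500
Prorated total = (21 / 12) × 13 = 22.75 (to 2 dp)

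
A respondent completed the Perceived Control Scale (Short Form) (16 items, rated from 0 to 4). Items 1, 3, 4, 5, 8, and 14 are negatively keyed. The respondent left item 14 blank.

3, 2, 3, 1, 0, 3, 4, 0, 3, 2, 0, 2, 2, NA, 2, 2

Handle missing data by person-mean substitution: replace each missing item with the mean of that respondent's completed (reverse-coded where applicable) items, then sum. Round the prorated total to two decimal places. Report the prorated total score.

37.33

Reverse-coded (reversed = (0+4) − raw = 4 − raw):
  item 1: 4 − 3 = 1
  item 3: 4 − 3 = 1
  item 4: 4 − 1 = 3
  item 5: 4 − 0 = 4
  item 8: 4 − 0 = 4
Completed scored items (15 of 16): 1, 2, 1, 3, 4, 3, 4, 4, 3, 2, 0, 2, 2, 2, 2; sum = 35.
Person mean = 35 / 15 ≈ 2.3333
Prorated total = (35 / 15) × 16 = 37.33 (to 2 dp)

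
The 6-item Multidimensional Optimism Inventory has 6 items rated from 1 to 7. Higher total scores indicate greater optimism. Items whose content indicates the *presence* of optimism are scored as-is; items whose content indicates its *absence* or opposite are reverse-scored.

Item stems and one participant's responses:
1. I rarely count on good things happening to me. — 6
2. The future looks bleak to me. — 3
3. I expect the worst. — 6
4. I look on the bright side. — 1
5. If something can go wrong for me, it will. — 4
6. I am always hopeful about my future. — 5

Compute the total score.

19

Items 1, 2, 3, 5 describe the absence/opposite of optimism → reverse-score.
reverse-coded value = 8 − response.
  item 1: 8 − 6 = 2
  item 2: 8 − 3 = 5
  item 3: 8 − 6 = 2
  item 4: 1
  item 5: 8 − 4 = 4
  item 6: 5
Total = 2 + 5 + 2 + 1 + 4 + 5 = 19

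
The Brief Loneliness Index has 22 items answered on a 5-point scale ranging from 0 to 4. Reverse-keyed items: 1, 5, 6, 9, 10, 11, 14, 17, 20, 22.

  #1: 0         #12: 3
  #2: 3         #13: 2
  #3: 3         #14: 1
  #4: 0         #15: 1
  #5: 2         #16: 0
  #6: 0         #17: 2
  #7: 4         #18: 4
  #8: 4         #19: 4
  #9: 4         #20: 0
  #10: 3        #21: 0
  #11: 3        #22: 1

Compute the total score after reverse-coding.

Reverse-keyed items use 4 − raw:
  item 1: 4 − 0 = 4
  item 5: 4 − 2 = 2
  item 6: 4 − 0 = 4
  item 9: 4 − 4 = 0
  item 10: 4 − 3 = 1
  item 11: 4 − 3 = 1
  item 14: 4 − 1 = 3
  item 17: 4 − 2 = 2
  item 20: 4 − 0 = 4
  item 22: 4 − 1 = 3
After reverse-coding: 4, 3, 3, 0, 2, 4, 4, 4, 0, 1, 1, 3, 2, 3, 1, 0, 2, 4, 4, 4, 0, 3
Total = 4 + 3 + 3 + 0 + 2 + 4 + 4 + 4 + 0 + 1 + 1 + 3 + 2 + 3 + 1 + 0 + 2 + 4 + 4 + 4 + 0 + 3 = 52

52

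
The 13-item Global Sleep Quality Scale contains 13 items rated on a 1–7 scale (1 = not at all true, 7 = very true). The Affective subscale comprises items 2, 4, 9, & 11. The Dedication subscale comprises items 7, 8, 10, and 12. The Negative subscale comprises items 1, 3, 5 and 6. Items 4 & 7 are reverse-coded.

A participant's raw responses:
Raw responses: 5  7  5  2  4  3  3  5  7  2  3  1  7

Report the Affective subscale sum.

23

Affective items: 2, 4, 9, 11.
Of these, item 4 is reverse-coded; reversed = (1+7) − raw = 8 − raw.
  item 2: 7
  item 4: 8 − 2 = 6
  item 9: 7
  item 11: 3
Sum = 7 + 6 + 7 + 3 = 23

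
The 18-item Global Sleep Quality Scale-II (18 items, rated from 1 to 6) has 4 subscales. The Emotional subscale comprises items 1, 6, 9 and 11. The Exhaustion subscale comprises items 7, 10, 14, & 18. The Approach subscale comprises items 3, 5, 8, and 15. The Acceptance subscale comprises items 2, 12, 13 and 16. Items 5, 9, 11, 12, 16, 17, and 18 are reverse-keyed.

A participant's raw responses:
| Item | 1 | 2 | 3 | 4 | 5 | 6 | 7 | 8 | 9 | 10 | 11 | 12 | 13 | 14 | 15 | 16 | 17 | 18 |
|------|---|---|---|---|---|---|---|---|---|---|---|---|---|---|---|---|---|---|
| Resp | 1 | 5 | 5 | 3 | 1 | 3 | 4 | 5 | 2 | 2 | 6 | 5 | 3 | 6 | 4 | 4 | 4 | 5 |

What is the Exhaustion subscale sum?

Exhaustion items: 7, 10, 14, 18.
Of these, item 18 is reverse-keyed; on a 1–6 scale, reversed = 7 − raw.
  item 7: 4
  item 10: 2
  item 14: 6
  item 18: 7 − 5 = 2
Sum = 4 + 2 + 6 + 2 = 14

14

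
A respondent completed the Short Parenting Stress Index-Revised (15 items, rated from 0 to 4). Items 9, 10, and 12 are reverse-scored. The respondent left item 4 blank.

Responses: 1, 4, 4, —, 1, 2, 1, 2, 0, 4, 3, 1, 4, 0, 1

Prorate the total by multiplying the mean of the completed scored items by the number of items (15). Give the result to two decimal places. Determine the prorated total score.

32.14

Reverse-coded (on a 0–4 scale, reversed = 4 − raw):
  item 9: 4 − 0 = 4
  item 10: 4 − 4 = 0
  item 12: 4 − 1 = 3
Completed scored items (14 of 15): 1, 4, 4, 1, 2, 1, 2, 4, 0, 3, 3, 4, 0, 1; sum = 30.
Person mean = 30 / 14 ≈ 2.1429
Prorated total = (30 / 14) × 15 = 32.14 (to 2 dp)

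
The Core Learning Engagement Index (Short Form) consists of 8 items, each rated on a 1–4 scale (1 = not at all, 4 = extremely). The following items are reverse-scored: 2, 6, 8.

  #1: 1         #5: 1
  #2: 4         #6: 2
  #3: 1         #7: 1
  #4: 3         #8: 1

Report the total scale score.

15

Reverse-coded items (reverse-coded value = 5 − response):
  item 2: 5 − 4 = 1
  item 6: 5 − 2 = 3
  item 8: 5 − 1 = 4
After reverse-coding: 1, 1, 1, 3, 1, 3, 1, 4
Total = 1 + 1 + 1 + 3 + 1 + 3 + 1 + 4 = 15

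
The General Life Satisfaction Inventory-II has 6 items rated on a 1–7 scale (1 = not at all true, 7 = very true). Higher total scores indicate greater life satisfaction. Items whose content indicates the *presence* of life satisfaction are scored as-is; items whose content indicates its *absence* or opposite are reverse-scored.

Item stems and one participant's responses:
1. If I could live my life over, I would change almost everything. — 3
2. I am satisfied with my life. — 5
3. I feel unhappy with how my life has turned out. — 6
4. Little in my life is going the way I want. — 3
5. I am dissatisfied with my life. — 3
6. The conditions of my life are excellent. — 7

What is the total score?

29

Items 1, 3, 4, 5 describe the absence/opposite of life satisfaction → reverse-score.
reversed = (1+7) − raw = 8 − raw.
  item 1: 8 − 3 = 5
  item 2: 5
  item 3: 8 − 6 = 2
  item 4: 8 − 3 = 5
  item 5: 8 − 3 = 5
  item 6: 7
Total = 5 + 5 + 2 + 5 + 5 + 7 = 29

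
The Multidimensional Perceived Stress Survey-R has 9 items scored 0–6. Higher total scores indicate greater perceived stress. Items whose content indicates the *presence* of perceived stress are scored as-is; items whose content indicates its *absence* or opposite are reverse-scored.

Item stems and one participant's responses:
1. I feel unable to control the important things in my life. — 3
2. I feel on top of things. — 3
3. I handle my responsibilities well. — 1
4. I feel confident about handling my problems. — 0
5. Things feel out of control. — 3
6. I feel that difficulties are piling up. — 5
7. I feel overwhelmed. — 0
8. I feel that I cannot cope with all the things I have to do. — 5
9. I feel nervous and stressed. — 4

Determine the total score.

Items 2, 3, 4 describe the absence/opposite of perceived stress → reverse-score.
reverse-coded value = 6 − response.
  item 1: 3
  item 2: 6 − 3 = 3
  item 3: 6 − 1 = 5
  item 4: 6 − 0 = 6
  item 5: 3
  item 6: 5
  item 7: 0
  item 8: 5
  item 9: 4
Total = 3 + 3 + 5 + 6 + 3 + 5 + 0 + 5 + 4 = 34

34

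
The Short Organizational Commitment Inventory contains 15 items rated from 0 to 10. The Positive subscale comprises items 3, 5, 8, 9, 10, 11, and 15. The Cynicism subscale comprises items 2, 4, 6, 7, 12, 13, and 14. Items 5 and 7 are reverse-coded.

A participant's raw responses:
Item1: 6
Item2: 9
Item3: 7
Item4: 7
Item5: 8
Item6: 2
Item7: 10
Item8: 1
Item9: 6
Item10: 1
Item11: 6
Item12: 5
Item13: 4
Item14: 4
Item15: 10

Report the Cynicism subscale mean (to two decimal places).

Cynicism items: 2, 4, 6, 7, 12, 13, 14.
Of these, item 7 is reverse-coded; reversed = (0+10) − raw = 10 − raw.
  item 2: 9
  item 4: 7
  item 6: 2
  item 7: 10 − 10 = 0
  item 12: 5
  item 13: 4
  item 14: 4
Sum = 9 + 7 + 2 + 0 + 5 + 4 + 4 = 31
Mean = 31 / 7 = 4.43

4.43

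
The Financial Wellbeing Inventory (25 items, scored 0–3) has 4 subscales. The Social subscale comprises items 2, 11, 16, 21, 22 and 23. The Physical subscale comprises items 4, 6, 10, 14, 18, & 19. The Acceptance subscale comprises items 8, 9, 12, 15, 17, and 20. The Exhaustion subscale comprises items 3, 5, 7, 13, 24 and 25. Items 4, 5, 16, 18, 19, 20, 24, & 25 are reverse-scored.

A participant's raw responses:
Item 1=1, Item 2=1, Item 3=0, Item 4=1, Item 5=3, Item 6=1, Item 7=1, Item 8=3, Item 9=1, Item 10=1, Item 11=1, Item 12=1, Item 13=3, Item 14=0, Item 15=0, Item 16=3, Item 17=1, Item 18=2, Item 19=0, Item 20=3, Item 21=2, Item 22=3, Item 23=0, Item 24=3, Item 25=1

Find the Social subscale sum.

7

Social items: 2, 11, 16, 21, 22, 23.
Of these, item 16 is reverse-scored; on a 0–3 scale, reversed = 3 − raw.
  item 2: 1
  item 11: 1
  item 16: 3 − 3 = 0
  item 21: 2
  item 22: 3
  item 23: 0
Sum = 1 + 1 + 0 + 2 + 3 + 0 = 7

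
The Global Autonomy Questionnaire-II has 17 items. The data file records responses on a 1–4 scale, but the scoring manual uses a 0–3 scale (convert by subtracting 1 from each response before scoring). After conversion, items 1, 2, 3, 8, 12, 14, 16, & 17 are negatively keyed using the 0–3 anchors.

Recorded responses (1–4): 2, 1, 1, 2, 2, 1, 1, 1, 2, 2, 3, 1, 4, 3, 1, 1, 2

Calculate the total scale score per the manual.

Convert to 0–3: 1, 0, 0, 1, 1, 0, 0, 0, 1, 1, 2, 0, 3, 2, 0, 0, 1
Reverse-coded (reverse-coded value = 3 − response):
  item 1: 3 − 1 = 2
  item 2: 3 − 0 = 3
  item 3: 3 − 0 = 3
  item 8: 3 − 0 = 3
  item 12: 3 − 0 = 3
  item 14: 3 − 2 = 1
  item 16: 3 − 0 = 3
  item 17: 3 − 1 = 2
Scored: 2, 3, 3, 1, 1, 0, 0, 3, 1, 1, 2, 3, 3, 1, 0, 3, 2
Total = 29

29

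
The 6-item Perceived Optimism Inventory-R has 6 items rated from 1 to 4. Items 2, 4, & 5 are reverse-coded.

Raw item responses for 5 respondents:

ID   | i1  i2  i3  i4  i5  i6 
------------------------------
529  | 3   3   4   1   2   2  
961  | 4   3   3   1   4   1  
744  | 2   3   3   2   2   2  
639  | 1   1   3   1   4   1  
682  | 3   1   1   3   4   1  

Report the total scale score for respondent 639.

Respondent 639 raw: 1, 1, 3, 1, 4, 1.
Reverse-coded (reversed = (1+4) − raw = 5 − raw):
  item 1: 1
  item 2: 5 − 1 = 4
  item 3: 3
  item 4: 5 − 1 = 4
  item 5: 5 − 4 = 1
  item 6: 1
Sum = 1 + 4 + 3 + 4 + 1 + 1 = 14

14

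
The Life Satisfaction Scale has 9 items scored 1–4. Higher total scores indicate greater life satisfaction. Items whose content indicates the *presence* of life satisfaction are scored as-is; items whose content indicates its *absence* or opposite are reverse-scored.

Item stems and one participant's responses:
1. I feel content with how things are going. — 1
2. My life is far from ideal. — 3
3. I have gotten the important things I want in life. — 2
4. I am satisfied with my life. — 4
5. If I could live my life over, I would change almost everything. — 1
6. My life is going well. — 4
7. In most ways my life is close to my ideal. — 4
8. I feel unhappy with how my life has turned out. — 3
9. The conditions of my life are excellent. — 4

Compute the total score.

Items 2, 5, 8 describe the absence/opposite of life satisfaction → reverse-score.
reversed = (1+4) − raw = 5 − raw.
  item 1: 1
  item 2: 5 − 3 = 2
  item 3: 2
  item 4: 4
  item 5: 5 − 1 = 4
  item 6: 4
  item 7: 4
  item 8: 5 − 3 = 2
  item 9: 4
Total = 1 + 2 + 2 + 4 + 4 + 4 + 4 + 2 + 4 = 27

27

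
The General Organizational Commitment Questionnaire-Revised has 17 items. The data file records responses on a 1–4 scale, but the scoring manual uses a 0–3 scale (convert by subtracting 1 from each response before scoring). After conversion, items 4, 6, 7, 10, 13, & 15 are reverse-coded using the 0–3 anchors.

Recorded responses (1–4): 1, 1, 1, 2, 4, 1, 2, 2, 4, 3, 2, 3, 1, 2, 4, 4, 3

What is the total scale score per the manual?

27

Convert to 0–3: 0, 0, 0, 1, 3, 0, 1, 1, 3, 2, 1, 2, 0, 1, 3, 3, 2
Reverse-coded (reverse-coded value = 3 − response):
  item 4: 3 − 1 = 2
  item 6: 3 − 0 = 3
  item 7: 3 − 1 = 2
  item 10: 3 − 2 = 1
  item 13: 3 − 0 = 3
  item 15: 3 − 3 = 0
Scored: 0, 0, 0, 2, 3, 3, 2, 1, 3, 1, 1, 2, 3, 1, 0, 3, 2
Total = 27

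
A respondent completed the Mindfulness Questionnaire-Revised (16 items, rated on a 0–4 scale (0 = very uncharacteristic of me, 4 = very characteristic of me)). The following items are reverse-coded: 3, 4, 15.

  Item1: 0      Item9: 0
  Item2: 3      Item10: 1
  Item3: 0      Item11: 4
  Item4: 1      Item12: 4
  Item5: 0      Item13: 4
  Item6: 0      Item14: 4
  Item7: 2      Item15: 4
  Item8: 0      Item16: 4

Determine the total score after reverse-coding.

Raw sum = 31. Reverse-coded items: 3, 4, 15; their raw sum = 5.
Each reversal replaces raw with 4 − raw, changing the total by 4 − 2·raw per item.
Total = 31 + 3·4 − 2·5 = 31 + 12 − 10 = 33

33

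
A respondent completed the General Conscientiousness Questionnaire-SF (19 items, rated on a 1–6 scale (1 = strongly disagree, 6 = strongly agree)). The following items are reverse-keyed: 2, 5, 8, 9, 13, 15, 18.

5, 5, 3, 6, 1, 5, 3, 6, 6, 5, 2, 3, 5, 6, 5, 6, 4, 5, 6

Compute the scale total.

70

Apply reverse scoring (reversed = (1+6) − raw = 7 − raw):
  item 2: 7 − 5 = 2
  item 5: 7 − 1 = 6
  item 8: 7 − 6 = 1
  item 9: 7 − 6 = 1
  item 13: 7 − 5 = 2
  item 15: 7 − 5 = 2
  item 18: 7 − 5 = 2
After reverse-coding: 5, 2, 3, 6, 6, 5, 3, 1, 1, 5, 2, 3, 2, 6, 2, 6, 4, 2, 6
Total = 5 + 2 + 3 + 6 + 6 + 5 + 3 + 1 + 1 + 5 + 2 + 3 + 2 + 6 + 2 + 6 + 4 + 2 + 6 = 70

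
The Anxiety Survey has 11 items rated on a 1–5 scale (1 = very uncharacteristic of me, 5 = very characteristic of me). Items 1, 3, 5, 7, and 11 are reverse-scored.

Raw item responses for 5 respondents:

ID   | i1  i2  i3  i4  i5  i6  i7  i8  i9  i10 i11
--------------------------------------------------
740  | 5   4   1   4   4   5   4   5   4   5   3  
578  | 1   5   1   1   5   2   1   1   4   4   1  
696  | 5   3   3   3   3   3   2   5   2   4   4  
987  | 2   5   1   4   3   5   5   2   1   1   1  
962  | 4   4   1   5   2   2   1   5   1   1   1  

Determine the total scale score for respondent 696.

33

Respondent 696 raw: 5, 3, 3, 3, 3, 3, 2, 5, 2, 4, 4.
Reverse-coded (on a 1–5 scale, reversed = 6 − raw):
  item 1: 6 − 5 = 1
  item 2: 3
  item 3: 6 − 3 = 3
  item 4: 3
  item 5: 6 − 3 = 3
  item 6: 3
  item 7: 6 − 2 = 4
  item 8: 5
  item 9: 2
  item 10: 4
  item 11: 6 − 4 = 2
Sum = 1 + 3 + 3 + 3 + 3 + 3 + 4 + 5 + 2 + 4 + 2 = 33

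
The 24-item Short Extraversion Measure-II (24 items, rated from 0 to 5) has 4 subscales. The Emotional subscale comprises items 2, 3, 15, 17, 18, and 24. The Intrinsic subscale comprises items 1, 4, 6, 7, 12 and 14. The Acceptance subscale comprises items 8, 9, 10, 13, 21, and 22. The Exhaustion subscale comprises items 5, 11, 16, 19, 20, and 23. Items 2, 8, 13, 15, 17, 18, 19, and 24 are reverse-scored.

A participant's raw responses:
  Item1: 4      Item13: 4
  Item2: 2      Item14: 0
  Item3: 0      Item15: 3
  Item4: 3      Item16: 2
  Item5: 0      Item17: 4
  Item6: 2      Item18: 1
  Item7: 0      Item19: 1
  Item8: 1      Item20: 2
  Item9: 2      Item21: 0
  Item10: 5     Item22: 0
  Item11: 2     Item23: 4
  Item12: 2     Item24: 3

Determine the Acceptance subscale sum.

12

Acceptance items: 8, 9, 10, 13, 21, 22.
Of these, items 8 and 13 are reverse-scored; reverse-coded value = 5 − response.
  item 8: 5 − 1 = 4
  item 9: 2
  item 10: 5
  item 13: 5 − 4 = 1
  item 21: 0
  item 22: 0
Sum = 4 + 2 + 5 + 1 + 0 + 0 = 12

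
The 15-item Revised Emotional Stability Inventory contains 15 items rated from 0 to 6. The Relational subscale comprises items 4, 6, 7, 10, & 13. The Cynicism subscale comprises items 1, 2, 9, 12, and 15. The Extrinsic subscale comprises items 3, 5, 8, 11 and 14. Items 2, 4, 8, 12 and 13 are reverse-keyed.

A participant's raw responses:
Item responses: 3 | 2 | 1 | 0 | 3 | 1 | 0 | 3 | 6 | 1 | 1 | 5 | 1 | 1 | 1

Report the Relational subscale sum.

13

Relational items: 4, 6, 7, 10, 13.
Of these, items 4 and 13 are reverse-keyed; reversed = (0+6) − raw = 6 − raw.
  item 4: 6 − 0 = 6
  item 6: 1
  item 7: 0
  item 10: 1
  item 13: 6 − 1 = 5
Sum = 6 + 1 + 0 + 1 + 5 = 13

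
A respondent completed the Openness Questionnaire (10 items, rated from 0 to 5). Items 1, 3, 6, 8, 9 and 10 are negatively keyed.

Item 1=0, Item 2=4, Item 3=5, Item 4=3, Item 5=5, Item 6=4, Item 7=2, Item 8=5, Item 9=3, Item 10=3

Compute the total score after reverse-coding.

24

Raw sum = 34. Negatively keyed items: 1, 3, 6, 8, 9, 10; their raw sum = 20.
Each reversal replaces raw with 5 − raw, changing the total by 5 − 2·raw per item.
Total = 34 + 6·5 − 2·20 = 34 + 30 − 40 = 24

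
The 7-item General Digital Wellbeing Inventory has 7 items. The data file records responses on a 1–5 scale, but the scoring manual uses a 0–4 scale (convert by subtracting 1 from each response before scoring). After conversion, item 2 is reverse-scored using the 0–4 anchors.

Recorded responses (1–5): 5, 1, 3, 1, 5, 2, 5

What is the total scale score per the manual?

Convert to 0–4: 4, 0, 2, 0, 4, 1, 4
Reverse-coded (reverse-coded value = 4 − response):
  item 2: 4 − 0 = 4
Scored: 4, 4, 2, 0, 4, 1, 4
Total = 19

19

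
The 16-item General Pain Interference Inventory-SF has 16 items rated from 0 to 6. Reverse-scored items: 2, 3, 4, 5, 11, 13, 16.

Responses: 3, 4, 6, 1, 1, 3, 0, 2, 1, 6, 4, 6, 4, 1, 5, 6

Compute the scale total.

Reversing items 2, 3, 4, 5, 11, 13 and 16 with 6 − raw:
Total = 3 + (6−4) + (6−6) + (6−1) + (6−1) + 3 + 0 + 2 + 1 + 6 + (6−4) + 6 + (6−4) + 1 + 5 + (6−6)
      = 3 + 2 + 0 + 5 + 5 + 3 + 0 + 2 + 1 + 6 + 2 + 6 + 2 + 1 + 5 + 0 = 43

43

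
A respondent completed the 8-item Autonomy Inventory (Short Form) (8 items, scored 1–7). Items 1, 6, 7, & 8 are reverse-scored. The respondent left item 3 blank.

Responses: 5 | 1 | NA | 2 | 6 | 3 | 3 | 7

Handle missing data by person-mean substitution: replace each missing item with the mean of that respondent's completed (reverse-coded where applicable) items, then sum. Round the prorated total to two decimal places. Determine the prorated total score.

26.29

Reverse-coded (on a 1–7 scale, reversed = 8 − raw):
  item 1: 8 − 5 = 3
  item 6: 8 − 3 = 5
  item 7: 8 − 3 = 5
  item 8: 8 − 7 = 1
Completed scored items (7 of 8): 3, 1, 2, 6, 5, 5, 1; sum = 23.
Person mean = 23 / 7 ≈ 3.2857
Prorated total = (23 / 7) × 8 = 26.29 (to 2 dp)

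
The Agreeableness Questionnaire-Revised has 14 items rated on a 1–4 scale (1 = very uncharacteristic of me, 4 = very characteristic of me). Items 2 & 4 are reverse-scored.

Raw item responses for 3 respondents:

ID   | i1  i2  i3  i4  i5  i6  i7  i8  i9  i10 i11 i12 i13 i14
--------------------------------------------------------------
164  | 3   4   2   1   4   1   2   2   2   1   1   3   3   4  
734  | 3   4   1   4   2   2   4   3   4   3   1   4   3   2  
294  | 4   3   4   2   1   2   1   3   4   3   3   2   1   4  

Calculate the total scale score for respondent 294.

37

Respondent 294 raw: 4, 3, 4, 2, 1, 2, 1, 3, 4, 3, 3, 2, 1, 4.
Reverse-coded (reversed = (1+4) − raw = 5 − raw):
  item 1: 4
  item 2: 5 − 3 = 2
  item 3: 4
  item 4: 5 − 2 = 3
  item 5: 1
  item 6: 2
  item 7: 1
  item 8: 3
  item 9: 4
  item 10: 3
  item 11: 3
  item 12: 2
  item 13: 1
  item 14: 4
Sum = 4 + 2 + 4 + 3 + 1 + 2 + 1 + 3 + 4 + 3 + 3 + 2 + 1 + 4 = 37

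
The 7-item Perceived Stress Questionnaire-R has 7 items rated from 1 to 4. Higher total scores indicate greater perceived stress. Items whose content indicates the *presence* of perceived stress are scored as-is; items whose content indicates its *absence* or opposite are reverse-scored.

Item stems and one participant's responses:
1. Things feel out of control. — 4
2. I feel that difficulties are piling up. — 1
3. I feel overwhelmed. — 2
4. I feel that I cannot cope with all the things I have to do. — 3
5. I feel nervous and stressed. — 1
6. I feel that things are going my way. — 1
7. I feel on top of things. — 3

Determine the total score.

17

Items 6, 7 describe the absence/opposite of perceived stress → reverse-score.
reversed = (1+4) − raw = 5 − raw.
  item 1: 4
  item 2: 1
  item 3: 2
  item 4: 3
  item 5: 1
  item 6: 5 − 1 = 4
  item 7: 5 − 3 = 2
Total = 4 + 1 + 2 + 3 + 1 + 4 + 2 = 17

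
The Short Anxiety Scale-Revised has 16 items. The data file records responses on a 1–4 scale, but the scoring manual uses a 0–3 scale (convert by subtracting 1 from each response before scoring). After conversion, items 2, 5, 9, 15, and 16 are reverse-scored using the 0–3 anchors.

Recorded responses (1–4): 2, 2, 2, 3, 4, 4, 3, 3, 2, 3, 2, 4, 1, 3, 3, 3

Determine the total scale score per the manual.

25

Convert to 0–3: 1, 1, 1, 2, 3, 3, 2, 2, 1, 2, 1, 3, 0, 2, 2, 2
Reverse-coded (reverse-coded value = 3 − response):
  item 2: 3 − 1 = 2
  item 5: 3 − 3 = 0
  item 9: 3 − 1 = 2
  item 15: 3 − 2 = 1
  item 16: 3 − 2 = 1
Scored: 1, 2, 1, 2, 0, 3, 2, 2, 2, 2, 1, 3, 0, 2, 1, 1
Total = 25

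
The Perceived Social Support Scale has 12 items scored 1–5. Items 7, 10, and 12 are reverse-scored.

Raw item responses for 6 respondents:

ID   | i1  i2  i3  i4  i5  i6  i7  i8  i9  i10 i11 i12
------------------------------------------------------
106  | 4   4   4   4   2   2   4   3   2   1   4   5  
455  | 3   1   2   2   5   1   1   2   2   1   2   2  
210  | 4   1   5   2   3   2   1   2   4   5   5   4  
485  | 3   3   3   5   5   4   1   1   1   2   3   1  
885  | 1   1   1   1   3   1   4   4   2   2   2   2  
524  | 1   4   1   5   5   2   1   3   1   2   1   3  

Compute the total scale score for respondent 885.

Respondent 885 raw: 1, 1, 1, 1, 3, 1, 4, 4, 2, 2, 2, 2.
Reverse-coded (reverse-coded value = 6 − response):
  item 1: 1
  item 2: 1
  item 3: 1
  item 4: 1
  item 5: 3
  item 6: 1
  item 7: 6 − 4 = 2
  item 8: 4
  item 9: 2
  item 10: 6 − 2 = 4
  item 11: 2
  item 12: 6 − 2 = 4
Sum = 1 + 1 + 1 + 1 + 3 + 1 + 2 + 4 + 2 + 4 + 2 + 4 = 26

26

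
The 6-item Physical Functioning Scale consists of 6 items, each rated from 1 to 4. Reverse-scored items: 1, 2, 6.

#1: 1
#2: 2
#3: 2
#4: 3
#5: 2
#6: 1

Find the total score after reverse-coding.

Raw sum = 11. Reverse-scored items: 1, 2, 6; their raw sum = 4.
Each reversal replaces raw with 5 − raw, changing the total by 5 − 2·raw per item.
Total = 11 + 3·5 − 2·4 = 11 + 15 − 8 = 18

18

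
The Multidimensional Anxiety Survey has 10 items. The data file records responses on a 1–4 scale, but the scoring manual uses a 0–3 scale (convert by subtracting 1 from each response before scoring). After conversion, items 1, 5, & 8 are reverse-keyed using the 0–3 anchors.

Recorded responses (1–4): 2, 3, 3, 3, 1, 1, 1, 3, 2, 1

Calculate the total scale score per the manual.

13

Convert to 0–3: 1, 2, 2, 2, 0, 0, 0, 2, 1, 0
Reverse-coded (reversed = (0+3) − raw = 3 − raw):
  item 1: 3 − 1 = 2
  item 5: 3 − 0 = 3
  item 8: 3 − 2 = 1
Scored: 2, 2, 2, 2, 3, 0, 0, 1, 1, 0
Total = 13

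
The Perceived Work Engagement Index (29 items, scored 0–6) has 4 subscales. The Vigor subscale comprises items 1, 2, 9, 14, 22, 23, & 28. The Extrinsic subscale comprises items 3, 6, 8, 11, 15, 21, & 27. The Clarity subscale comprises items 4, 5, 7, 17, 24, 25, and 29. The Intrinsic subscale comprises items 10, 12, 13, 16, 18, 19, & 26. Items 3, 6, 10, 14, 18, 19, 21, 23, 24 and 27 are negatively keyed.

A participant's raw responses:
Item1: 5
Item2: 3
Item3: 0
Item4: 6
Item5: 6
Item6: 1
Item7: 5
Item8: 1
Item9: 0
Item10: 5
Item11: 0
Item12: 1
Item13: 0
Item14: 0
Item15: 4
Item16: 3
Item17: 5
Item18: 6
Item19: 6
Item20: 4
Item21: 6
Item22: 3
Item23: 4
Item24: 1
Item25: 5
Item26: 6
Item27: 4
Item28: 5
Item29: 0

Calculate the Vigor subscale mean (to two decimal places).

Vigor items: 1, 2, 9, 14, 22, 23, 28.
Of these, items 14 & 23 are negatively keyed; reversed = (0+6) − raw = 6 − raw.
  item 1: 5
  item 2: 3
  item 9: 0
  item 14: 6 − 0 = 6
  item 22: 3
  item 23: 6 − 4 = 2
  item 28: 5
Sum = 5 + 3 + 0 + 6 + 3 + 2 + 5 = 24
Mean = 24 / 7 = 3.43

3.43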